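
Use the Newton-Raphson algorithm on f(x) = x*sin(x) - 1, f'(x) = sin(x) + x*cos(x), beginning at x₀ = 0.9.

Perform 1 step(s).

f(x) = x*sin(x) - 1
f'(x) = sin(x) + x*cos(x)
x₀ = 0.9

Newton-Raphson formula: x_{n+1} = x_n - f(x_n)/f'(x_n)

Iteration 1:
  f(0.900000) = -0.295006
  f'(0.900000) = 1.342776
  x_1 = 0.900000 - (-0.295006)/1.342776 = 1.119698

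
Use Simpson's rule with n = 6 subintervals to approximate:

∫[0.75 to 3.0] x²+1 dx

f(x) = x²+1
a = 0.75, b = 3.0, n = 6
h = (b - a)/n = 0.375000

Simpson's rule: (h/3)[f(x₀) + 4f(x₁) + 2f(x₂) + ... + f(xₙ)]

x_0 = 0.7500, f(x_0) = 1.562500, coefficient = 1
x_1 = 1.1250, f(x_1) = 2.265625, coefficient = 4
x_2 = 1.5000, f(x_2) = 3.250000, coefficient = 2
x_3 = 1.8750, f(x_3) = 4.515625, coefficient = 4
x_4 = 2.2500, f(x_4) = 6.062500, coefficient = 2
x_5 = 2.6250, f(x_5) = 7.890625, coefficient = 4
x_6 = 3.0000, f(x_6) = 10.000000, coefficient = 1

I ≈ (0.375000/3) × 88.875000 = 11.109375
Exact value: 11.109375
Error: 0.000000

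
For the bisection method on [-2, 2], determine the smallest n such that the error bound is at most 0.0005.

We need (b-a)/2^n ≤ 0.0005
(2 - (-2))/2^n ≤ 0.0005
4/2^n ≤ 0.0005
2^n ≥ 8000
n ≥ log₂(8000) = 12.97
n ≥ 13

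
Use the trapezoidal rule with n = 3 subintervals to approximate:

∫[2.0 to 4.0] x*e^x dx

f(x) = x*e^x
a = 2.0, b = 4.0, n = 3
h = (b - a)/n = 0.666667

Trapezoidal rule: (h/2)[f(x₀) + 2f(x₁) + 2f(x₂) + ... + f(xₙ)]

x_0 = 2.0000, f(x_0) = 14.778112, coefficient = 1
x_1 = 2.6667, f(x_1) = 38.378443, coefficient = 2
x_2 = 3.3333, f(x_2) = 93.438750, coefficient = 2
x_3 = 4.0000, f(x_3) = 218.392600, coefficient = 1

I ≈ (0.666667/2) × 496.805097 = 165.601699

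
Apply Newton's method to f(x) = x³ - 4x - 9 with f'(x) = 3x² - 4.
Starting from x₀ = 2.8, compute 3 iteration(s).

f(x) = x³ - 4x - 9
f'(x) = 3x² - 4
x₀ = 2.8

Newton-Raphson formula: x_{n+1} = x_n - f(x_n)/f'(x_n)

Iteration 1:
  f(2.800000) = 1.752000
  f'(2.800000) = 19.520000
  x_1 = 2.800000 - 1.752000/19.520000 = 2.710246
Iteration 2:
  f(2.710246) = 0.066946
  f'(2.710246) = 18.036299
  x_2 = 2.710246 - 0.066946/18.036299 = 2.706534
Iteration 3:
  f(2.706534) = 0.000112
  f'(2.706534) = 17.975982
  x_3 = 2.706534 - 0.000112/17.975982 = 2.706528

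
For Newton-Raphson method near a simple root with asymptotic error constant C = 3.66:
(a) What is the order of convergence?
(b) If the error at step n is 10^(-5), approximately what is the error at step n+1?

(a) Newton-Raphson has quadratic (order 2) convergence near simple roots.
    This means |e_{n+1}| ≈ C|e_n|².

(b) With |e_n| = 10^(-5) and C = 3.66:
    |e_{n+1}| ≈ 3.66 × (10^(-5))² = 3.66 × 10^(-10)

(a) 2 (quadratic); (b) |e_{n+1}| ≈ 3.660e-10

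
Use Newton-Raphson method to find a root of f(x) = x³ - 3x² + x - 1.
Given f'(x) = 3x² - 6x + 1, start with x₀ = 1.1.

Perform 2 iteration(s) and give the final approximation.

f(x) = x³ - 3x² + x - 1
f'(x) = 3x² - 6x + 1
x₀ = 1.1

Newton-Raphson formula: x_{n+1} = x_n - f(x_n)/f'(x_n)

Iteration 1:
  f(1.100000) = -2.199000
  f'(1.100000) = -1.970000
  x_1 = 1.100000 - (-2.199000)/(-1.970000) = -0.016244
Iteration 2:
  f(-0.016244) = -1.017040
  f'(-0.016244) = 1.098253
  x_2 = -0.016244 - (-1.017040)/1.098253 = 0.909808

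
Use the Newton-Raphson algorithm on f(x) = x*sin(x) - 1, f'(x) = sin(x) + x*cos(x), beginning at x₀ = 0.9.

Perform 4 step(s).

f(x) = x*sin(x) - 1
f'(x) = sin(x) + x*cos(x)
x₀ = 0.9

Newton-Raphson formula: x_{n+1} = x_n - f(x_n)/f'(x_n)

Iteration 1:
  f(0.900000) = -0.295006
  f'(0.900000) = 1.342776
  x_1 = 0.900000 - (-0.295006)/1.342776 = 1.119698
Iteration 2:
  f(1.119698) = 0.007694
  f'(1.119698) = 1.388106
  x_2 = 1.119698 - 0.007694/1.388106 = 1.114156
Iteration 3:
  f(1.114156) = -0.000002
  f'(1.114156) = 1.388810
  x_3 = 1.114156 - (-0.000002)/1.388810 = 1.114157
Iteration 4:
  f(1.114157) = 0.000000
  f'(1.114157) = 1.388809
  x_4 = 1.114157 - 0.000000/1.388809 = 1.114157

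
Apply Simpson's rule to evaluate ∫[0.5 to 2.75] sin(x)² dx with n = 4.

f(x) = sin(x)²
a = 0.5, b = 2.75, n = 4
h = (b - a)/n = 0.562500

Simpson's rule: (h/3)[f(x₀) + 4f(x₁) + 2f(x₂) + ... + f(xₙ)]

x_0 = 0.5000, f(x_0) = 0.229849, coefficient = 1
x_1 = 1.0625, f(x_1) = 0.763133, coefficient = 4
x_2 = 1.6250, f(x_2) = 0.997065, coefficient = 2
x_3 = 2.1875, f(x_3) = 0.665512, coefficient = 4
x_4 = 2.7500, f(x_4) = 0.145665, coefficient = 1

I ≈ (0.562500/3) × 8.084225 = 1.515792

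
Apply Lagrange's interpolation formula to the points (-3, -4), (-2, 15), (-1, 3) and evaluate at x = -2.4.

Lagrange interpolation formula:
P(x) = Σ yᵢ × Lᵢ(x)
where Lᵢ(x) = Π_{j≠i} (x - xⱼ)/(xᵢ - xⱼ)

L_0(-2.4) = (-2.4 - (-2))/(-3 - (-2)) × (-2.4 - (-1))/(-3 - (-1)) = 0.280000
L_1(-2.4) = (-2.4 - (-3))/(-2 - (-3)) × (-2.4 - (-1))/(-2 - (-1)) = 0.840000
L_2(-2.4) = (-2.4 - (-3))/(-1 - (-3)) × (-2.4 - (-2))/(-1 - (-2)) = -0.120000

P(-2.4) = (-4)×L_0(-2.4) + 15×L_1(-2.4) + 3×L_2(-2.4)
P(-2.4) = 11.120000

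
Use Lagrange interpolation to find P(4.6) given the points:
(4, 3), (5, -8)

Lagrange interpolation formula:
P(x) = Σ yᵢ × Lᵢ(x)
where Lᵢ(x) = Π_{j≠i} (x - xⱼ)/(xᵢ - xⱼ)

L_0(4.6) = (4.6 - 5)/(4 - 5) = 0.400000
L_1(4.6) = (4.6 - 4)/(5 - 4) = 0.600000

P(4.6) = 3×L_0(4.6) + (-8)×L_1(4.6)
P(4.6) = -3.600000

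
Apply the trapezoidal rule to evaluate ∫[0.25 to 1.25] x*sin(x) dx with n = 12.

f(x) = x*sin(x)
a = 0.25, b = 1.25, n = 12
h = (b - a)/n = 0.083333

Trapezoidal rule: (h/2)[f(x₀) + 2f(x₁) + 2f(x₂) + ... + f(xₙ)]

x_0 = 0.2500, f(x_0) = 0.061851, coefficient = 1
x_1 = 0.3333, f(x_1) = 0.109065, coefficient = 2
x_2 = 0.4167, f(x_2) = 0.168631, coefficient = 2
x_3 = 0.5000, f(x_3) = 0.239713, coefficient = 2
x_4 = 0.5833, f(x_4) = 0.321305, coefficient = 2
x_5 = 0.6667, f(x_5) = 0.412247, coefficient = 2
x_6 = 0.7500, f(x_6) = 0.511229, coefficient = 2
x_7 = 0.8333, f(x_7) = 0.616814, coefficient = 2
x_8 = 0.9167, f(x_8) = 0.727446, coefficient = 2
x_9 = 1.0000, f(x_9) = 0.841471, coefficient = 2
x_10 = 1.0833, f(x_10) = 0.957151, coefficient = 2
x_11 = 1.1667, f(x_11) = 1.072686, coefficient = 2
x_12 = 1.2500, f(x_12) = 1.186231, coefficient = 1

I ≈ (0.083333/2) × 13.203597 = 0.550150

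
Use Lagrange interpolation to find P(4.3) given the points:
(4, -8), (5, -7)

Lagrange interpolation formula:
P(x) = Σ yᵢ × Lᵢ(x)
where Lᵢ(x) = Π_{j≠i} (x - xⱼ)/(xᵢ - xⱼ)

L_0(4.3) = (4.3 - 5)/(4 - 5) = 0.700000
L_1(4.3) = (4.3 - 4)/(5 - 4) = 0.300000

P(4.3) = (-8)×L_0(4.3) + (-7)×L_1(4.3)
P(4.3) = -7.700000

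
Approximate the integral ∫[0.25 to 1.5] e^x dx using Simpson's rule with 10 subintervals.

f(x) = e^x
a = 0.25, b = 1.5, n = 10
h = (b - a)/n = 0.125000

Simpson's rule: (h/3)[f(x₀) + 4f(x₁) + 2f(x₂) + ... + f(xₙ)]

x_0 = 0.2500, f(x_0) = 1.284025, coefficient = 1
x_1 = 0.3750, f(x_1) = 1.454991, coefficient = 4
x_2 = 0.5000, f(x_2) = 1.648721, coefficient = 2
x_3 = 0.6250, f(x_3) = 1.868246, coefficient = 4
x_4 = 0.7500, f(x_4) = 2.117000, coefficient = 2
x_5 = 0.8750, f(x_5) = 2.398875, coefficient = 4
x_6 = 1.0000, f(x_6) = 2.718282, coefficient = 2
x_7 = 1.1250, f(x_7) = 3.080217, coefficient = 4
x_8 = 1.2500, f(x_8) = 3.490343, coefficient = 2
x_9 = 1.3750, f(x_9) = 3.955077, coefficient = 4
x_10 = 1.5000, f(x_10) = 4.481689, coefficient = 1

I ≈ (0.125000/3) × 76.744032 = 3.197668
Exact value: 3.197664
Error: 0.000004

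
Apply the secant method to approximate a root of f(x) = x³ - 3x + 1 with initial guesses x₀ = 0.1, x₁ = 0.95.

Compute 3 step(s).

f(x) = x³ - 3x + 1
x₀ = 0.1, x₁ = 0.95

Secant formula: x_{n+1} = x_n - f(x_n)(x_n - x_{n-1})/(f(x_n) - f(x_{n-1}))

Iteration 1:
  f(0.100000) = 0.701000
  f(0.950000) = -0.992625
  x_2 = 0.950000 - (-0.992625)×(0.950000 - 0.100000)/(-0.992625 - 0.701000)
       = 0.451819
Iteration 2:
  f(0.950000) = -0.992625
  f(0.451819) = -0.263223
  x_3 = 0.451819 - (-0.263223)×(0.451819 - 0.950000)/(-0.263223 - (-0.992625))
       = 0.272038
Iteration 3:
  f(0.451819) = -0.263223
  f(0.272038) = 0.204018
  x_4 = 0.272038 - 0.204018×(0.272038 - 0.451819)/(0.204018 - (-0.263223))
       = 0.350538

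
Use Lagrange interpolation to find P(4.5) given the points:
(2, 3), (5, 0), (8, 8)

Lagrange interpolation formula:
P(x) = Σ yᵢ × Lᵢ(x)
where Lᵢ(x) = Π_{j≠i} (x - xⱼ)/(xᵢ - xⱼ)

L_0(4.5) = (4.5 - 5)/(2 - 5) × (4.5 - 8)/(2 - 8) = 0.097222
L_1(4.5) = (4.5 - 2)/(5 - 2) × (4.5 - 8)/(5 - 8) = 0.972222
L_2(4.5) = (4.5 - 2)/(8 - 2) × (4.5 - 5)/(8 - 5) = -0.069444

P(4.5) = 3×L_0(4.5) + 0×L_1(4.5) + 8×L_2(4.5)
P(4.5) = -0.263889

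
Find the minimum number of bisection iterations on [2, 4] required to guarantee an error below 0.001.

We need (b-a)/2^n ≤ 0.001
(4 - 2)/2^n ≤ 0.001
2/2^n ≤ 0.001
2^n ≥ 2000
n ≥ log₂(2000) = 10.97
n ≥ 11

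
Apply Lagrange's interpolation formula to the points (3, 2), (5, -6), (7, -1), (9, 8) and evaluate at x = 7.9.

Lagrange interpolation formula:
P(x) = Σ yᵢ × Lᵢ(x)
where Lᵢ(x) = Π_{j≠i} (x - xⱼ)/(xᵢ - xⱼ)

L_0(7.9) = (7.9 - 5)/(3 - 5) × (7.9 - 7)/(3 - 7) × (7.9 - 9)/(3 - 9) = 0.059813
L_1(7.9) = (7.9 - 3)/(5 - 3) × (7.9 - 7)/(5 - 7) × (7.9 - 9)/(5 - 9) = -0.303188
L_2(7.9) = (7.9 - 3)/(7 - 3) × (7.9 - 5)/(7 - 5) × (7.9 - 9)/(7 - 9) = 0.976937
L_3(7.9) = (7.9 - 3)/(9 - 3) × (7.9 - 5)/(9 - 5) × (7.9 - 7)/(9 - 7) = 0.266438

P(7.9) = 2×L_0(7.9) + (-6)×L_1(7.9) + (-1)×L_2(7.9) + 8×L_3(7.9)
P(7.9) = 3.093313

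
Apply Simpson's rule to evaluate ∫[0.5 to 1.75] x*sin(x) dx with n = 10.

f(x) = x*sin(x)
a = 0.5, b = 1.75, n = 10
h = (b - a)/n = 0.125000

Simpson's rule: (h/3)[f(x₀) + 4f(x₁) + 2f(x₂) + ... + f(xₙ)]

x_0 = 0.5000, f(x_0) = 0.239713, coefficient = 1
x_1 = 0.6250, f(x_1) = 0.365686, coefficient = 4
x_2 = 0.7500, f(x_2) = 0.511229, coefficient = 2
x_3 = 0.8750, f(x_3) = 0.671601, coefficient = 4
x_4 = 1.0000, f(x_4) = 0.841471, coefficient = 2
x_5 = 1.1250, f(x_5) = 1.015051, coefficient = 4
x_6 = 1.2500, f(x_6) = 1.186231, coefficient = 2
x_7 = 1.3750, f(x_7) = 1.348728, coefficient = 4
x_8 = 1.5000, f(x_8) = 1.496242, coefficient = 2
x_9 = 1.6250, f(x_9) = 1.622613, coefficient = 4
x_10 = 1.7500, f(x_10) = 1.721975, coefficient = 1

I ≈ (0.125000/3) × 30.126750 = 1.255281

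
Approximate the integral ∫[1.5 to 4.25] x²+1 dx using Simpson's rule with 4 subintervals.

f(x) = x²+1
a = 1.5, b = 4.25, n = 4
h = (b - a)/n = 0.687500

Simpson's rule: (h/3)[f(x₀) + 4f(x₁) + 2f(x₂) + ... + f(xₙ)]

x_0 = 1.5000, f(x_0) = 3.250000, coefficient = 1
x_1 = 2.1875, f(x_1) = 5.785156, coefficient = 4
x_2 = 2.8750, f(x_2) = 9.265625, coefficient = 2
x_3 = 3.5625, f(x_3) = 13.691406, coefficient = 4
x_4 = 4.2500, f(x_4) = 19.062500, coefficient = 1

I ≈ (0.687500/3) × 118.750000 = 27.213542
Exact value: 27.213542
Error: 0.000000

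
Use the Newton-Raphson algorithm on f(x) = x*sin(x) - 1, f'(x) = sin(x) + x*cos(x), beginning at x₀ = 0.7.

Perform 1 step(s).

f(x) = x*sin(x) - 1
f'(x) = sin(x) + x*cos(x)
x₀ = 0.7

Newton-Raphson formula: x_{n+1} = x_n - f(x_n)/f'(x_n)

Iteration 1:
  f(0.700000) = -0.549048
  f'(0.700000) = 1.179607
  x_1 = 0.700000 - (-0.549048)/1.179607 = 1.165450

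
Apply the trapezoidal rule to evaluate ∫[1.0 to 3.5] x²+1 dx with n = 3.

f(x) = x²+1
a = 1.0, b = 3.5, n = 3
h = (b - a)/n = 0.833333

Trapezoidal rule: (h/2)[f(x₀) + 2f(x₁) + 2f(x₂) + ... + f(xₙ)]

x_0 = 1.0000, f(x_0) = 2.000000, coefficient = 1
x_1 = 1.8333, f(x_1) = 4.361111, coefficient = 2
x_2 = 2.6667, f(x_2) = 8.111111, coefficient = 2
x_3 = 3.5000, f(x_3) = 13.250000, coefficient = 1

I ≈ (0.833333/2) × 40.194444 = 16.747685
Exact value: 16.458333
Error: 0.289352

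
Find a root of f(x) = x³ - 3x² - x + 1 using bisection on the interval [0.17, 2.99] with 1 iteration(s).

f(x) = x³ - 3x² - x + 1
Initial interval: [0.17, 2.99]

Iteration 1:
  c_1 = (0.170000 + 2.990000)/2 = 1.580000
  f(c_1) = f(1.580000) = -4.124888
  f(a) × f(c) < 0, new interval: [0.170000, 1.580000]

After 1 iteration(s), the approximation is c_1 = 1.580000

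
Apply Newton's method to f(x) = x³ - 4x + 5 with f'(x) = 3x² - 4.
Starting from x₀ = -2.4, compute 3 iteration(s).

f(x) = x³ - 4x + 5
f'(x) = 3x² - 4
x₀ = -2.4

Newton-Raphson formula: x_{n+1} = x_n - f(x_n)/f'(x_n)

Iteration 1:
  f(-2.400000) = 0.776000
  f'(-2.400000) = 13.280000
  x_1 = -2.400000 - 0.776000/13.280000 = -2.458434
Iteration 2:
  f(-2.458434) = -0.024784
  f'(-2.458434) = 14.131689
  x_2 = -2.458434 - (-0.024784)/14.131689 = -2.456680
Iteration 3:
  f(-2.456680) = -0.000023
  f'(-2.456680) = 14.105829
  x_3 = -2.456680 - (-0.000023)/14.105829 = -2.456678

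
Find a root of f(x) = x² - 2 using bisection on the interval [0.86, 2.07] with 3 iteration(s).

f(x) = x² - 2
Initial interval: [0.86, 2.07]

Iteration 1:
  c_1 = (0.860000 + 2.070000)/2 = 1.465000
  f(c_1) = f(1.465000) = 0.146225
  f(a) × f(c) < 0, new interval: [0.860000, 1.465000]
Iteration 2:
  c_2 = (0.860000 + 1.465000)/2 = 1.162500
  f(c_2) = f(1.162500) = -0.648594
  f(a) × f(c) ≥ 0, new interval: [1.162500, 1.465000]
Iteration 3:
  c_3 = (1.162500 + 1.465000)/2 = 1.313750
  f(c_3) = f(1.313750) = -0.274061
  f(a) × f(c) ≥ 0, new interval: [1.313750, 1.465000]

After 3 iteration(s), the approximation is c_3 = 1.313750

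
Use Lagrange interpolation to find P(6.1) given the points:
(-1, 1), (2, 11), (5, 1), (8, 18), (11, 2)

Lagrange interpolation formula:
P(x) = Σ yᵢ × Lᵢ(x)
where Lᵢ(x) = Π_{j≠i} (x - xⱼ)/(xᵢ - xⱼ)

L_0(6.1) = (6.1 - 2)/(-1 - 2) × (6.1 - 5)/(-1 - 5) × (6.1 - 8)/(-1 - 8) × (6.1 - 11)/(-1 - 11) = 0.021599
L_1(6.1) = (6.1 - (-1))/(2 - (-1)) × (6.1 - 5)/(2 - 5) × (6.1 - 8)/(2 - 8) × (6.1 - 11)/(2 - 11) = -0.149611
L_2(6.1) = (6.1 - (-1))/(5 - (-1)) × (6.1 - 2)/(5 - 2) × (6.1 - 8)/(5 - 8) × (6.1 - 11)/(5 - 11) = 0.836463
L_3(6.1) = (6.1 - (-1))/(8 - (-1)) × (6.1 - 2)/(8 - 2) × (6.1 - 5)/(8 - 5) × (6.1 - 11)/(8 - 11) = 0.322845
L_4(6.1) = (6.1 - (-1))/(11 - (-1)) × (6.1 - 2)/(11 - 2) × (6.1 - 5)/(11 - 5) × (6.1 - 8)/(11 - 8) = -0.031296

P(6.1) = 1×L_0(6.1) + 11×L_1(6.1) + 1×L_2(6.1) + 18×L_3(6.1) + 2×L_4(6.1)
P(6.1) = 4.960964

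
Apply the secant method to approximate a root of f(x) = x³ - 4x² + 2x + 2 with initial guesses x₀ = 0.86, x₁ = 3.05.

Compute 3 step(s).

f(x) = x³ - 4x² + 2x + 2
x₀ = 0.86, x₁ = 3.05

Secant formula: x_{n+1} = x_n - f(x_n)(x_n - x_{n-1})/(f(x_n) - f(x_{n-1}))

Iteration 1:
  f(0.860000) = 1.397656
  f(3.050000) = -0.737375
  x_2 = 3.050000 - (-0.737375)×(3.050000 - 0.860000)/(-0.737375 - 1.397656)
       = 2.293640
Iteration 2:
  f(3.050000) = -0.737375
  f(2.293640) = -2.389512
  x_3 = 2.293640 - (-2.389512)×(2.293640 - 3.050000)/(-2.389512 - (-0.737375))
       = 3.387575
Iteration 3:
  f(2.293640) = -2.389512
  f(3.387575) = 1.747169
  x_4 = 3.387575 - 1.747169×(3.387575 - 2.293640)/(1.747169 - (-2.389512))
       = 2.925541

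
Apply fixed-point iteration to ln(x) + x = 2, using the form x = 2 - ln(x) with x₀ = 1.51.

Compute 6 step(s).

Equation: ln(x) + x = 2
Fixed-point form: x = 2 - ln(x)
x₀ = 1.51

x_1 = g(1.510000) = 1.587890
x_2 = g(1.587890) = 1.537594
x_3 = g(1.537594) = 1.569781
x_4 = g(1.569781) = 1.549064
x_5 = g(1.549064) = 1.562349
x_6 = g(1.562349) = 1.553809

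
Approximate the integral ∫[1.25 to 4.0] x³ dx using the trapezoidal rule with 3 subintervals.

f(x) = x³
a = 1.25, b = 4.0, n = 3
h = (b - a)/n = 0.916667

Trapezoidal rule: (h/2)[f(x₀) + 2f(x₁) + 2f(x₂) + ... + f(xₙ)]

x_0 = 1.2500, f(x_0) = 1.953125, coefficient = 1
x_1 = 2.1667, f(x_1) = 10.171296, coefficient = 2
x_2 = 3.0833, f(x_2) = 29.313079, coefficient = 2
x_3 = 4.0000, f(x_3) = 64.000000, coefficient = 1

I ≈ (0.916667/2) × 144.921875 = 66.422526
Exact value: 63.389648
Error: 3.032878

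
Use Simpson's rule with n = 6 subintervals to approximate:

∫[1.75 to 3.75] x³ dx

f(x) = x³
a = 1.75, b = 3.75, n = 6
h = (b - a)/n = 0.333333

Simpson's rule: (h/3)[f(x₀) + 4f(x₁) + 2f(x₂) + ... + f(xₙ)]

x_0 = 1.7500, f(x_0) = 5.359375, coefficient = 1
x_1 = 2.0833, f(x_1) = 9.042245, coefficient = 4
x_2 = 2.4167, f(x_2) = 14.114005, coefficient = 2
x_3 = 2.7500, f(x_3) = 20.796875, coefficient = 4
x_4 = 3.0833, f(x_4) = 29.313079, coefficient = 2
x_5 = 3.4167, f(x_5) = 39.884838, coefficient = 4
x_6 = 3.7500, f(x_6) = 52.734375, coefficient = 1

I ≈ (0.333333/3) × 423.843750 = 47.093750
Exact value: 47.093750
Error: 0.000000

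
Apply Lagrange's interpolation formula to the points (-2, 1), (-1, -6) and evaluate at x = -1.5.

Lagrange interpolation formula:
P(x) = Σ yᵢ × Lᵢ(x)
where Lᵢ(x) = Π_{j≠i} (x - xⱼ)/(xᵢ - xⱼ)

L_0(-1.5) = (-1.5 - (-1))/(-2 - (-1)) = 0.500000
L_1(-1.5) = (-1.5 - (-2))/(-1 - (-2)) = 0.500000

P(-1.5) = 1×L_0(-1.5) + (-6)×L_1(-1.5)
P(-1.5) = -2.500000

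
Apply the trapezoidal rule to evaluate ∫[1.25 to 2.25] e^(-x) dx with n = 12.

f(x) = e^(-x)
a = 1.25, b = 2.25, n = 12
h = (b - a)/n = 0.083333

Trapezoidal rule: (h/2)[f(x₀) + 2f(x₁) + 2f(x₂) + ... + f(xₙ)]

x_0 = 1.2500, f(x_0) = 0.286505, coefficient = 1
x_1 = 1.3333, f(x_1) = 0.263597, coefficient = 2
x_2 = 1.4167, f(x_2) = 0.242521, coefficient = 2
x_3 = 1.5000, f(x_3) = 0.223130, coefficient = 2
x_4 = 1.5833, f(x_4) = 0.205290, coefficient = 2
x_5 = 1.6667, f(x_5) = 0.188876, coefficient = 2
x_6 = 1.7500, f(x_6) = 0.173774, coefficient = 2
x_7 = 1.8333, f(x_7) = 0.159880, coefficient = 2
x_8 = 1.9167, f(x_8) = 0.147096, coefficient = 2
x_9 = 2.0000, f(x_9) = 0.135335, coefficient = 2
x_10 = 2.0833, f(x_10) = 0.124514, coefficient = 2
x_11 = 2.1667, f(x_11) = 0.114559, coefficient = 2
x_12 = 2.2500, f(x_12) = 0.105399, coefficient = 1

I ≈ (0.083333/2) × 4.349049 = 0.181210
Exact value: 0.181106
Error: 0.000105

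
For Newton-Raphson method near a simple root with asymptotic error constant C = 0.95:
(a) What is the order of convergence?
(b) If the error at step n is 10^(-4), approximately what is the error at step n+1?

(a) Newton-Raphson has quadratic (order 2) convergence near simple roots.
    This means |e_{n+1}| ≈ C|e_n|².

(b) With |e_n| = 10^(-4) and C = 0.95:
    |e_{n+1}| ≈ 0.95 × (10^(-4))² = 0.95 × 10^(-8)

(a) 2 (quadratic); (b) |e_{n+1}| ≈ 9.500e-09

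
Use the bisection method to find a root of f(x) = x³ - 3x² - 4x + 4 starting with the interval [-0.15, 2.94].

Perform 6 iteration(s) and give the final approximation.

f(x) = x³ - 3x² - 4x + 4
Initial interval: [-0.15, 2.94]

Iteration 1:
  c_1 = (-0.150000 + 2.940000)/2 = 1.395000
  f(c_1) = f(1.395000) = -4.703370
  f(a) × f(c) < 0, new interval: [-0.150000, 1.395000]
Iteration 2:
  c_2 = (-0.150000 + 1.395000)/2 = 0.622500
  f(c_2) = f(0.622500) = 0.588704
  f(a) × f(c) ≥ 0, new interval: [0.622500, 1.395000]
Iteration 3:
  c_3 = (0.622500 + 1.395000)/2 = 1.008750
  f(c_3) = f(1.008750) = -2.061249
  f(a) × f(c) < 0, new interval: [0.622500, 1.008750]
Iteration 4:
  c_4 = (0.622500 + 1.008750)/2 = 0.815625
  f(c_4) = f(0.815625) = -0.715643
  f(a) × f(c) < 0, new interval: [0.622500, 0.815625]
Iteration 5:
  c_5 = (0.622500 + 0.815625)/2 = 0.719063
  f(c_5) = f(0.719063) = -0.055611
  f(a) × f(c) < 0, new interval: [0.622500, 0.719063]
Iteration 6:
  c_6 = (0.622500 + 0.719063)/2 = 0.670781
  f(c_6) = f(0.670781) = 0.268849
  f(a) × f(c) ≥ 0, new interval: [0.670781, 0.719063]

After 6 iteration(s), the approximation is c_6 = 0.670781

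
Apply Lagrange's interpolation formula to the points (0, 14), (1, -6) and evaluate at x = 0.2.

Lagrange interpolation formula:
P(x) = Σ yᵢ × Lᵢ(x)
where Lᵢ(x) = Π_{j≠i} (x - xⱼ)/(xᵢ - xⱼ)

L_0(0.2) = (0.2 - 1)/(0 - 1) = 0.800000
L_1(0.2) = (0.2 - 0)/(1 - 0) = 0.200000

P(0.2) = 14×L_0(0.2) + (-6)×L_1(0.2)
P(0.2) = 10.000000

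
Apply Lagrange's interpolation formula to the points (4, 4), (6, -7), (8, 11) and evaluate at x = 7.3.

Lagrange interpolation formula:
P(x) = Σ yᵢ × Lᵢ(x)
where Lᵢ(x) = Π_{j≠i} (x - xⱼ)/(xᵢ - xⱼ)

L_0(7.3) = (7.3 - 6)/(4 - 6) × (7.3 - 8)/(4 - 8) = -0.113750
L_1(7.3) = (7.3 - 4)/(6 - 4) × (7.3 - 8)/(6 - 8) = 0.577500
L_2(7.3) = (7.3 - 4)/(8 - 4) × (7.3 - 6)/(8 - 6) = 0.536250

P(7.3) = 4×L_0(7.3) + (-7)×L_1(7.3) + 11×L_2(7.3)
P(7.3) = 1.401250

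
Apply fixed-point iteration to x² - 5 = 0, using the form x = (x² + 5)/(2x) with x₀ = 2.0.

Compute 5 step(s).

Equation: x² - 5 = 0
Fixed-point form: x = (x² + 5)/(2x)
x₀ = 2.0

x_1 = g(2.000000) = 2.250000
x_2 = g(2.250000) = 2.236111
x_3 = g(2.236111) = 2.236068
x_4 = g(2.236068) = 2.236068
x_5 = g(2.236068) = 2.236068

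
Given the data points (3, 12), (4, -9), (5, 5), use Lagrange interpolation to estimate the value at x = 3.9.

Lagrange interpolation formula:
P(x) = Σ yᵢ × Lᵢ(x)
where Lᵢ(x) = Π_{j≠i} (x - xⱼ)/(xᵢ - xⱼ)

L_0(3.9) = (3.9 - 4)/(3 - 4) × (3.9 - 5)/(3 - 5) = 0.055000
L_1(3.9) = (3.9 - 3)/(4 - 3) × (3.9 - 5)/(4 - 5) = 0.990000
L_2(3.9) = (3.9 - 3)/(5 - 3) × (3.9 - 4)/(5 - 4) = -0.045000

P(3.9) = 12×L_0(3.9) + (-9)×L_1(3.9) + 5×L_2(3.9)
P(3.9) = -8.475000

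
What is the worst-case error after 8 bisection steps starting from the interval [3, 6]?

Bisection error bound: |error| ≤ (b-a)/2^n
|error| ≤ (6 - 3)/2^8 = 3/2^8
|error| ≤ 0.0117187500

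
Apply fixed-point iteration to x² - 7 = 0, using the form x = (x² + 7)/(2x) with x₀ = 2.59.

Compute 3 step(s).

Equation: x² - 7 = 0
Fixed-point form: x = (x² + 7)/(2x)
x₀ = 2.59

x_1 = g(2.590000) = 2.646351
x_2 = g(2.646351) = 2.645751
x_3 = g(2.645751) = 2.645751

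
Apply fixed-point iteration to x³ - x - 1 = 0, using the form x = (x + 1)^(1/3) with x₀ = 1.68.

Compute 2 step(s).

Equation: x³ - x - 1 = 0
Fixed-point form: x = (x + 1)^(1/3)
x₀ = 1.68

x_1 = g(1.680000) = 1.389030
x_2 = g(1.389030) = 1.336823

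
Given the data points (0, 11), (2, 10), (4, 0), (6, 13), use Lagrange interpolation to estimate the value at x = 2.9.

Lagrange interpolation formula:
P(x) = Σ yᵢ × Lᵢ(x)
where Lᵢ(x) = Π_{j≠i} (x - xⱼ)/(xᵢ - xⱼ)

L_0(2.9) = (2.9 - 2)/(0 - 2) × (2.9 - 4)/(0 - 4) × (2.9 - 6)/(0 - 6) = -0.063938
L_1(2.9) = (2.9 - 0)/(2 - 0) × (2.9 - 4)/(2 - 4) × (2.9 - 6)/(2 - 6) = 0.618062
L_2(2.9) = (2.9 - 0)/(4 - 0) × (2.9 - 2)/(4 - 2) × (2.9 - 6)/(4 - 6) = 0.505687
L_3(2.9) = (2.9 - 0)/(6 - 0) × (2.9 - 2)/(6 - 2) × (2.9 - 4)/(6 - 4) = -0.059812

P(2.9) = 11×L_0(2.9) + 10×L_1(2.9) + 0×L_2(2.9) + 13×L_3(2.9)
P(2.9) = 4.699750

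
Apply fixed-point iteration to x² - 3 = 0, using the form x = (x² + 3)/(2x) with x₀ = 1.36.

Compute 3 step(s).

Equation: x² - 3 = 0
Fixed-point form: x = (x² + 3)/(2x)
x₀ = 1.36

x_1 = g(1.360000) = 1.782941
x_2 = g(1.782941) = 1.732777
x_3 = g(1.732777) = 1.732051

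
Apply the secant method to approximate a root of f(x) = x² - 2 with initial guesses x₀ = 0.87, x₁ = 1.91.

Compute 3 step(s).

f(x) = x² - 2
x₀ = 0.87, x₁ = 1.91

Secant formula: x_{n+1} = x_n - f(x_n)(x_n - x_{n-1})/(f(x_n) - f(x_{n-1}))

Iteration 1:
  f(0.870000) = -1.243100
  f(1.910000) = 1.648100
  x_2 = 1.910000 - 1.648100×(1.910000 - 0.870000)/(1.648100 - (-1.243100))
       = 1.317158
Iteration 2:
  f(1.910000) = 1.648100
  f(1.317158) = -0.265094
  x_3 = 1.317158 - (-0.265094)×(1.317158 - 1.910000)/(-0.265094 - 1.648100)
       = 1.399303
Iteration 3:
  f(1.317158) = -0.265094
  f(1.399303) = -0.041951
  x_4 = 1.399303 - (-0.041951)×(1.399303 - 1.317158)/(-0.041951 - (-0.265094))
       = 1.414746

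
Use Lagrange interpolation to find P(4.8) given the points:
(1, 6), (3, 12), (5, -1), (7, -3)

Lagrange interpolation formula:
P(x) = Σ yᵢ × Lᵢ(x)
where Lᵢ(x) = Π_{j≠i} (x - xⱼ)/(xᵢ - xⱼ)

L_0(4.8) = (4.8 - 3)/(1 - 3) × (4.8 - 5)/(1 - 5) × (4.8 - 7)/(1 - 7) = -0.016500
L_1(4.8) = (4.8 - 1)/(3 - 1) × (4.8 - 5)/(3 - 5) × (4.8 - 7)/(3 - 7) = 0.104500
L_2(4.8) = (4.8 - 1)/(5 - 1) × (4.8 - 3)/(5 - 3) × (4.8 - 7)/(5 - 7) = 0.940500
L_3(4.8) = (4.8 - 1)/(7 - 1) × (4.8 - 3)/(7 - 3) × (4.8 - 5)/(7 - 5) = -0.028500

P(4.8) = 6×L_0(4.8) + 12×L_1(4.8) + (-1)×L_2(4.8) + (-3)×L_3(4.8)
P(4.8) = 0.300000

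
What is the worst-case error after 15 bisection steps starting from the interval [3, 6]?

Bisection error bound: |error| ≤ (b-a)/2^n
|error| ≤ (6 - 3)/2^15 = 3/2^15
|error| ≤ 0.0000915527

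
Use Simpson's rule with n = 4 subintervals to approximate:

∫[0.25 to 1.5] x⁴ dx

f(x) = x⁴
a = 0.25, b = 1.5, n = 4
h = (b - a)/n = 0.312500

Simpson's rule: (h/3)[f(x₀) + 4f(x₁) + 2f(x₂) + ... + f(xₙ)]

x_0 = 0.2500, f(x_0) = 0.003906, coefficient = 1
x_1 = 0.5625, f(x_1) = 0.100113, coefficient = 4
x_2 = 0.8750, f(x_2) = 0.586182, coefficient = 2
x_3 = 1.1875, f(x_3) = 1.988541, coefficient = 4
x_4 = 1.5000, f(x_4) = 5.062500, coefficient = 1

I ≈ (0.312500/3) × 14.593384 = 1.520144
Exact value: 1.518555
Error: 0.001589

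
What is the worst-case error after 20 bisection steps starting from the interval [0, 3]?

Bisection error bound: |error| ≤ (b-a)/2^n
|error| ≤ (3 - 0)/2^20 = 3/2^20
|error| ≤ 0.0000028610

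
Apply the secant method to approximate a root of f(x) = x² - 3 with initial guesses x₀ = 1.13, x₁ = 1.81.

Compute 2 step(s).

f(x) = x² - 3
x₀ = 1.13, x₁ = 1.81

Secant formula: x_{n+1} = x_n - f(x_n)(x_n - x_{n-1})/(f(x_n) - f(x_{n-1}))

Iteration 1:
  f(1.130000) = -1.723100
  f(1.810000) = 0.276100
  x_2 = 1.810000 - 0.276100×(1.810000 - 1.130000)/(0.276100 - (-1.723100))
       = 1.716088
Iteration 2:
  f(1.810000) = 0.276100
  f(1.716088) = -0.055040
  x_3 = 1.716088 - (-0.055040)×(1.716088 - 1.810000)/(-0.055040 - 0.276100)
       = 1.731698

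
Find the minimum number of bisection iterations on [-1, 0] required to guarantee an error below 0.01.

We need (b-a)/2^n ≤ 0.01
(0 - (-1))/2^n ≤ 0.01
1/2^n ≤ 0.01
2^n ≥ 100
n ≥ log₂(100) = 6.64
n ≥ 7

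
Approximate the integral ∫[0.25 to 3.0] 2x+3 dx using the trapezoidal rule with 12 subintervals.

f(x) = 2x+3
a = 0.25, b = 3.0, n = 12
h = (b - a)/n = 0.229167

Trapezoidal rule: (h/2)[f(x₀) + 2f(x₁) + 2f(x₂) + ... + f(xₙ)]

x_0 = 0.2500, f(x_0) = 3.500000, coefficient = 1
x_1 = 0.4792, f(x_1) = 3.958333, coefficient = 2
x_2 = 0.7083, f(x_2) = 4.416667, coefficient = 2
x_3 = 0.9375, f(x_3) = 4.875000, coefficient = 2
x_4 = 1.1667, f(x_4) = 5.333333, coefficient = 2
x_5 = 1.3958, f(x_5) = 5.791667, coefficient = 2
x_6 = 1.6250, f(x_6) = 6.250000, coefficient = 2
x_7 = 1.8542, f(x_7) = 6.708333, coefficient = 2
x_8 = 2.0833, f(x_8) = 7.166667, coefficient = 2
x_9 = 2.3125, f(x_9) = 7.625000, coefficient = 2
x_10 = 2.5417, f(x_10) = 8.083333, coefficient = 2
x_11 = 2.7708, f(x_11) = 8.541667, coefficient = 2
x_12 = 3.0000, f(x_12) = 9.000000, coefficient = 1

I ≈ (0.229167/2) × 150.000000 = 17.187500
Exact value: 17.187500
Error: 0.000000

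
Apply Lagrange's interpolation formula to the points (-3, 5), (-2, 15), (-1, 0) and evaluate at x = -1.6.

Lagrange interpolation formula:
P(x) = Σ yᵢ × Lᵢ(x)
where Lᵢ(x) = Π_{j≠i} (x - xⱼ)/(xᵢ - xⱼ)

L_0(-1.6) = (-1.6 - (-2))/(-3 - (-2)) × (-1.6 - (-1))/(-3 - (-1)) = -0.120000
L_1(-1.6) = (-1.6 - (-3))/(-2 - (-3)) × (-1.6 - (-1))/(-2 - (-1)) = 0.840000
L_2(-1.6) = (-1.6 - (-3))/(-1 - (-3)) × (-1.6 - (-2))/(-1 - (-2)) = 0.280000

P(-1.6) = 5×L_0(-1.6) + 15×L_1(-1.6) + 0×L_2(-1.6)
P(-1.6) = 12.000000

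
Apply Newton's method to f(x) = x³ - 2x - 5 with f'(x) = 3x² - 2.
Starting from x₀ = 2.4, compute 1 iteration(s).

f(x) = x³ - 2x - 5
f'(x) = 3x² - 2
x₀ = 2.4

Newton-Raphson formula: x_{n+1} = x_n - f(x_n)/f'(x_n)

Iteration 1:
  f(2.400000) = 4.024000
  f'(2.400000) = 15.280000
  x_1 = 2.400000 - 4.024000/15.280000 = 2.136649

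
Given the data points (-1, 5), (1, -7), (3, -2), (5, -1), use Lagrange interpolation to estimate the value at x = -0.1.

Lagrange interpolation formula:
P(x) = Σ yᵢ × Lᵢ(x)
where Lᵢ(x) = Π_{j≠i} (x - xⱼ)/(xᵢ - xⱼ)

L_0(-0.1) = (-0.1 - 1)/(-1 - 1) × (-0.1 - 3)/(-1 - 3) × (-0.1 - 5)/(-1 - 5) = 0.362313
L_1(-0.1) = (-0.1 - (-1))/(1 - (-1)) × (-0.1 - 3)/(1 - 3) × (-0.1 - 5)/(1 - 5) = 0.889312
L_2(-0.1) = (-0.1 - (-1))/(3 - (-1)) × (-0.1 - 1)/(3 - 1) × (-0.1 - 5)/(3 - 5) = -0.315563
L_3(-0.1) = (-0.1 - (-1))/(5 - (-1)) × (-0.1 - 1)/(5 - 1) × (-0.1 - 3)/(5 - 3) = 0.063938

P(-0.1) = 5×L_0(-0.1) + (-7)×L_1(-0.1) + (-2)×L_2(-0.1) + (-1)×L_3(-0.1)
P(-0.1) = -3.846437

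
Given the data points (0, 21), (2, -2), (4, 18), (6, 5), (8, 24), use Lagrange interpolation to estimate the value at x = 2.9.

Lagrange interpolation formula:
P(x) = Σ yᵢ × Lᵢ(x)
where Lᵢ(x) = Π_{j≠i} (x - xⱼ)/(xᵢ - xⱼ)

L_0(2.9) = (2.9 - 2)/(0 - 2) × (2.9 - 4)/(0 - 4) × (2.9 - 6)/(0 - 6) × (2.9 - 8)/(0 - 8) = -0.040760
L_1(2.9) = (2.9 - 0)/(2 - 0) × (2.9 - 4)/(2 - 4) × (2.9 - 6)/(2 - 6) × (2.9 - 8)/(2 - 8) = 0.525353
L_2(2.9) = (2.9 - 0)/(4 - 0) × (2.9 - 2)/(4 - 2) × (2.9 - 6)/(4 - 6) × (2.9 - 8)/(4 - 8) = 0.644752
L_3(2.9) = (2.9 - 0)/(6 - 0) × (2.9 - 2)/(6 - 2) × (2.9 - 4)/(6 - 4) × (2.9 - 8)/(6 - 8) = -0.152522
L_4(2.9) = (2.9 - 0)/(8 - 0) × (2.9 - 2)/(8 - 2) × (2.9 - 4)/(8 - 4) × (2.9 - 6)/(8 - 6) = 0.023177

P(2.9) = 21×L_0(2.9) + (-2)×L_1(2.9) + 18×L_2(2.9) + 5×L_3(2.9) + 24×L_4(2.9)
P(2.9) = 9.492505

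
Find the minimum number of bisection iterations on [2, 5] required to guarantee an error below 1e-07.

We need (b-a)/2^n ≤ 1e-07
(5 - 2)/2^n ≤ 1e-07
3/2^n ≤ 1e-07
2^n ≥ 30000000
n ≥ log₂(30000000) = 24.84
n ≥ 25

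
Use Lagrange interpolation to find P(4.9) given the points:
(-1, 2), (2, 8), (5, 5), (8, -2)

Lagrange interpolation formula:
P(x) = Σ yᵢ × Lᵢ(x)
where Lᵢ(x) = Π_{j≠i} (x - xⱼ)/(xᵢ - xⱼ)

L_0(4.9) = (4.9 - 2)/(-1 - 2) × (4.9 - 5)/(-1 - 5) × (4.9 - 8)/(-1 - 8) = -0.005549
L_1(4.9) = (4.9 - (-1))/(2 - (-1)) × (4.9 - 5)/(2 - 5) × (4.9 - 8)/(2 - 8) = 0.033870
L_2(4.9) = (4.9 - (-1))/(5 - (-1)) × (4.9 - 2)/(5 - 2) × (4.9 - 8)/(5 - 8) = 0.982241
L_3(4.9) = (4.9 - (-1))/(8 - (-1)) × (4.9 - 2)/(8 - 2) × (4.9 - 5)/(8 - 5) = -0.010562

P(4.9) = 2×L_0(4.9) + 8×L_1(4.9) + 5×L_2(4.9) + (-2)×L_3(4.9)
P(4.9) = 5.192191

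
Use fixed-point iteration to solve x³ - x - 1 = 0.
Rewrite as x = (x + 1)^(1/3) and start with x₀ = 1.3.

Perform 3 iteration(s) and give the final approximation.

Equation: x³ - x - 1 = 0
Fixed-point form: x = (x + 1)^(1/3)
x₀ = 1.3

x_1 = g(1.300000) = 1.320006
x_2 = g(1.320006) = 1.323822
x_3 = g(1.323822) = 1.324548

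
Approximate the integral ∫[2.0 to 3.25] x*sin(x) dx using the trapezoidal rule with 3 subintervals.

f(x) = x*sin(x)
a = 2.0, b = 3.25, n = 3
h = (b - a)/n = 0.416667

Trapezoidal rule: (h/2)[f(x₀) + 2f(x₁) + 2f(x₂) + ... + f(xₙ)]

x_0 = 2.0000, f(x_0) = 1.818595, coefficient = 1
x_1 = 2.4167, f(x_1) = 1.602443, coefficient = 2
x_2 = 2.8333, f(x_2) = 0.859635, coefficient = 2
x_3 = 3.2500, f(x_3) = -0.351634, coefficient = 1

I ≈ (0.416667/2) × 6.391117 = 1.331483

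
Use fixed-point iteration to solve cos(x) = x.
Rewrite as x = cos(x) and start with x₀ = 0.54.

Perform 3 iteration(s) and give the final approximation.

Equation: cos(x) = x
Fixed-point form: x = cos(x)
x₀ = 0.54

x_1 = g(0.540000) = 0.857709
x_2 = g(0.857709) = 0.654172
x_3 = g(0.654172) = 0.793552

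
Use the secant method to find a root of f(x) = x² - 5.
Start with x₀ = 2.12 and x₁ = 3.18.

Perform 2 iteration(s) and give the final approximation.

f(x) = x² - 5
x₀ = 2.12, x₁ = 3.18

Secant formula: x_{n+1} = x_n - f(x_n)(x_n - x_{n-1})/(f(x_n) - f(x_{n-1}))

Iteration 1:
  f(2.120000) = -0.505600
  f(3.180000) = 5.112400
  x_2 = 3.180000 - 5.112400×(3.180000 - 2.120000)/(5.112400 - (-0.505600))
       = 2.215396
Iteration 2:
  f(3.180000) = 5.112400
  f(2.215396) = -0.092020
  x_3 = 2.215396 - (-0.092020)×(2.215396 - 3.180000)/(-0.092020 - 5.112400)
       = 2.232451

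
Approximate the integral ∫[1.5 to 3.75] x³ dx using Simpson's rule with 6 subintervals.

f(x) = x³
a = 1.5, b = 3.75, n = 6
h = (b - a)/n = 0.375000

Simpson's rule: (h/3)[f(x₀) + 4f(x₁) + 2f(x₂) + ... + f(xₙ)]

x_0 = 1.5000, f(x_0) = 3.375000, coefficient = 1
x_1 = 1.8750, f(x_1) = 6.591797, coefficient = 4
x_2 = 2.2500, f(x_2) = 11.390625, coefficient = 2
x_3 = 2.6250, f(x_3) = 18.087891, coefficient = 4
x_4 = 3.0000, f(x_4) = 27.000000, coefficient = 2
x_5 = 3.3750, f(x_5) = 38.443359, coefficient = 4
x_6 = 3.7500, f(x_6) = 52.734375, coefficient = 1

I ≈ (0.375000/3) × 385.382812 = 48.172852
Exact value: 48.172852
Error: 0.000000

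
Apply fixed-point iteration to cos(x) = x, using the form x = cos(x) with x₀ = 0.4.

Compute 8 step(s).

Equation: cos(x) = x
Fixed-point form: x = cos(x)
x₀ = 0.4

x_1 = g(0.400000) = 0.921061
x_2 = g(0.921061) = 0.604976
x_3 = g(0.604976) = 0.822516
x_4 = g(0.822516) = 0.680380
x_5 = g(0.680380) = 0.777334
x_6 = g(0.777334) = 0.712786
x_7 = g(0.712786) = 0.756543
x_8 = g(0.756543) = 0.727213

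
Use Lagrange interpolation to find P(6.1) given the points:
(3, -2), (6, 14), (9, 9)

Lagrange interpolation formula:
P(x) = Σ yᵢ × Lᵢ(x)
where Lᵢ(x) = Π_{j≠i} (x - xⱼ)/(xᵢ - xⱼ)

L_0(6.1) = (6.1 - 6)/(3 - 6) × (6.1 - 9)/(3 - 9) = -0.016111
L_1(6.1) = (6.1 - 3)/(6 - 3) × (6.1 - 9)/(6 - 9) = 0.998889
L_2(6.1) = (6.1 - 3)/(9 - 3) × (6.1 - 6)/(9 - 6) = 0.017222

P(6.1) = (-2)×L_0(6.1) + 14×L_1(6.1) + 9×L_2(6.1)
P(6.1) = 14.171667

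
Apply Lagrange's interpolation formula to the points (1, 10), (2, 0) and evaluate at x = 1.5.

Lagrange interpolation formula:
P(x) = Σ yᵢ × Lᵢ(x)
where Lᵢ(x) = Π_{j≠i} (x - xⱼ)/(xᵢ - xⱼ)

L_0(1.5) = (1.5 - 2)/(1 - 2) = 0.500000
L_1(1.5) = (1.5 - 1)/(2 - 1) = 0.500000

P(1.5) = 10×L_0(1.5) + 0×L_1(1.5)
P(1.5) = 5.000000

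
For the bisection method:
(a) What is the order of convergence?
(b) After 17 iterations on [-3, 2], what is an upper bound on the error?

(a) Bisection has linear (order 1) convergence; the error is halved each step.

(b) Error bound = (b-a)/2^n = (2 - (-3))/2^{17}
    = 5/2^{17}

(a) 1 (linear); (b) error ≤ 3.81e-05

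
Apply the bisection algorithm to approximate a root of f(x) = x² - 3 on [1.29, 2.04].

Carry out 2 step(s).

f(x) = x² - 3
Initial interval: [1.29, 2.04]

Iteration 1:
  c_1 = (1.290000 + 2.040000)/2 = 1.665000
  f(c_1) = f(1.665000) = -0.227775
  f(a) × f(c) ≥ 0, new interval: [1.665000, 2.040000]
Iteration 2:
  c_2 = (1.665000 + 2.040000)/2 = 1.852500
  f(c_2) = f(1.852500) = 0.431756
  f(a) × f(c) < 0, new interval: [1.665000, 1.852500]

After 2 iteration(s), the approximation is c_2 = 1.852500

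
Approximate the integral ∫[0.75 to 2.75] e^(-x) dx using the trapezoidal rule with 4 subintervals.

f(x) = e^(-x)
a = 0.75, b = 2.75, n = 4
h = (b - a)/n = 0.500000

Trapezoidal rule: (h/2)[f(x₀) + 2f(x₁) + 2f(x₂) + ... + f(xₙ)]

x_0 = 0.7500, f(x_0) = 0.472367, coefficient = 1
x_1 = 1.2500, f(x_1) = 0.286505, coefficient = 2
x_2 = 1.7500, f(x_2) = 0.173774, coefficient = 2
x_3 = 2.2500, f(x_3) = 0.105399, coefficient = 2
x_4 = 2.7500, f(x_4) = 0.063928, coefficient = 1

I ≈ (0.500000/2) × 1.667650 = 0.416913
Exact value: 0.408439
Error: 0.008474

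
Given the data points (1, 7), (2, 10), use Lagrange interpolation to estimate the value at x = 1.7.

Lagrange interpolation formula:
P(x) = Σ yᵢ × Lᵢ(x)
where Lᵢ(x) = Π_{j≠i} (x - xⱼ)/(xᵢ - xⱼ)

L_0(1.7) = (1.7 - 2)/(1 - 2) = 0.300000
L_1(1.7) = (1.7 - 1)/(2 - 1) = 0.700000

P(1.7) = 7×L_0(1.7) + 10×L_1(1.7)
P(1.7) = 9.100000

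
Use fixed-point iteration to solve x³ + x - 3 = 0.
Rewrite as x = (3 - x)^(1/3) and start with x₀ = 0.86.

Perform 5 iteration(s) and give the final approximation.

Equation: x³ + x - 3 = 0
Fixed-point form: x = (3 - x)^(1/3)
x₀ = 0.86

x_1 = g(0.860000) = 1.288659
x_2 = g(1.288659) = 1.196131
x_3 = g(1.196131) = 1.217311
x_4 = g(1.217311) = 1.212528
x_5 = g(1.212528) = 1.213612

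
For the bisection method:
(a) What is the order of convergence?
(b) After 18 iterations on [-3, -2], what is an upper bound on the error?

(a) Bisection has linear (order 1) convergence; the error is halved each step.

(b) Error bound = (b-a)/2^n = (-2 - (-3))/2^{18}
    = 1/2^{18}

(a) 1 (linear); (b) error ≤ 3.81e-06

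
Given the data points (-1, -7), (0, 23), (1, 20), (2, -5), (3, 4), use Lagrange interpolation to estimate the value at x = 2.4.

Lagrange interpolation formula:
P(x) = Σ yᵢ × Lᵢ(x)
where Lᵢ(x) = Π_{j≠i} (x - xⱼ)/(xᵢ - xⱼ)

L_0(2.4) = (2.4 - 0)/(-1 - 0) × (2.4 - 1)/(-1 - 1) × (2.4 - 2)/(-1 - 2) × (2.4 - 3)/(-1 - 3) = -0.033600
L_1(2.4) = (2.4 - (-1))/(0 - (-1)) × (2.4 - 1)/(0 - 1) × (2.4 - 2)/(0 - 2) × (2.4 - 3)/(0 - 3) = 0.190400
L_2(2.4) = (2.4 - (-1))/(1 - (-1)) × (2.4 - 0)/(1 - 0) × (2.4 - 2)/(1 - 2) × (2.4 - 3)/(1 - 3) = -0.489600
L_3(2.4) = (2.4 - (-1))/(2 - (-1)) × (2.4 - 0)/(2 - 0) × (2.4 - 1)/(2 - 1) × (2.4 - 3)/(2 - 3) = 1.142400
L_4(2.4) = (2.4 - (-1))/(3 - (-1)) × (2.4 - 0)/(3 - 0) × (2.4 - 1)/(3 - 1) × (2.4 - 2)/(3 - 2) = 0.190400

P(2.4) = (-7)×L_0(2.4) + 23×L_1(2.4) + 20×L_2(2.4) + (-5)×L_3(2.4) + 4×L_4(2.4)
P(2.4) = -10.128000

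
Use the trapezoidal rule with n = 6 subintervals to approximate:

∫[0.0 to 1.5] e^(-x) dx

f(x) = e^(-x)
a = 0.0, b = 1.5, n = 6
h = (b - a)/n = 0.250000

Trapezoidal rule: (h/2)[f(x₀) + 2f(x₁) + 2f(x₂) + ... + f(xₙ)]

x_0 = 0.0000, f(x_0) = 1.000000, coefficient = 1
x_1 = 0.2500, f(x_1) = 0.778801, coefficient = 2
x_2 = 0.5000, f(x_2) = 0.606531, coefficient = 2
x_3 = 0.7500, f(x_3) = 0.472367, coefficient = 2
x_4 = 1.0000, f(x_4) = 0.367879, coefficient = 2
x_5 = 1.2500, f(x_5) = 0.286505, coefficient = 2
x_6 = 1.5000, f(x_6) = 0.223130, coefficient = 1

I ≈ (0.250000/2) × 6.247295 = 0.780912
Exact value: 0.776870
Error: 0.004042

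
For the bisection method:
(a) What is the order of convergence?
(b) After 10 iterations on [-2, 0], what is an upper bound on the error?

(a) Bisection has linear (order 1) convergence; the error is halved each step.

(b) Error bound = (b-a)/2^n = (0 - (-2))/2^{10}
    = 2/2^{10}

(a) 1 (linear); (b) error ≤ 1.95e-03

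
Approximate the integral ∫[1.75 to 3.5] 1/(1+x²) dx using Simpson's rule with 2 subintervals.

f(x) = 1/(1+x²)
a = 1.75, b = 3.5, n = 2
h = (b - a)/n = 0.875000

Simpson's rule: (h/3)[f(x₀) + 4f(x₁) + 2f(x₂) + ... + f(xₙ)]

x_0 = 1.7500, f(x_0) = 0.246154, coefficient = 1
x_1 = 2.6250, f(x_1) = 0.126733, coefficient = 4
x_2 = 3.5000, f(x_2) = 0.075472, coefficient = 1

I ≈ (0.875000/3) × 0.828556 = 0.241662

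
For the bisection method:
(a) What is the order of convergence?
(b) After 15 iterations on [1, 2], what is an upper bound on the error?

(a) Bisection has linear (order 1) convergence; the error is halved each step.

(b) Error bound = (b-a)/2^n = (2 - 1)/2^{15}
    = 1/2^{15}

(a) 1 (linear); (b) error ≤ 3.05e-05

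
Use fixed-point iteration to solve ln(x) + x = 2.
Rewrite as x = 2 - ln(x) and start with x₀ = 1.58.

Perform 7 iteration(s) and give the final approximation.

Equation: ln(x) + x = 2
Fixed-point form: x = 2 - ln(x)
x₀ = 1.58

x_1 = g(1.580000) = 1.542575
x_2 = g(1.542575) = 1.566547
x_3 = g(1.566547) = 1.551126
x_4 = g(1.551126) = 1.561019
x_5 = g(1.561019) = 1.554661
x_6 = g(1.554661) = 1.558742
x_7 = g(1.558742) = 1.556121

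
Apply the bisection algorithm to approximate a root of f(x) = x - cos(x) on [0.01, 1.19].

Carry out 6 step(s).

f(x) = x - cos(x)
Initial interval: [0.01, 1.19]

Iteration 1:
  c_1 = (0.010000 + 1.190000)/2 = 0.600000
  f(c_1) = f(0.600000) = -0.225336
  f(a) × f(c) ≥ 0, new interval: [0.600000, 1.190000]
Iteration 2:
  c_2 = (0.600000 + 1.190000)/2 = 0.895000
  f(c_2) = f(0.895000) = 0.269481
  f(a) × f(c) < 0, new interval: [0.600000, 0.895000]
Iteration 3:
  c_3 = (0.600000 + 0.895000)/2 = 0.747500
  f(c_3) = f(0.747500) = 0.014109
  f(a) × f(c) < 0, new interval: [0.600000, 0.747500]
Iteration 4:
  c_4 = (0.600000 + 0.747500)/2 = 0.673750
  f(c_4) = f(0.673750) = -0.107737
  f(a) × f(c) ≥ 0, new interval: [0.673750, 0.747500]
Iteration 5:
  c_5 = (0.673750 + 0.747500)/2 = 0.710625
  f(c_5) = f(0.710625) = -0.047329
  f(a) × f(c) ≥ 0, new interval: [0.710625, 0.747500]
Iteration 6:
  c_6 = (0.710625 + 0.747500)/2 = 0.729063
  f(c_6) = f(0.729063) = -0.016737
  f(a) × f(c) ≥ 0, new interval: [0.729063, 0.747500]

After 6 iteration(s), the approximation is c_6 = 0.729063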